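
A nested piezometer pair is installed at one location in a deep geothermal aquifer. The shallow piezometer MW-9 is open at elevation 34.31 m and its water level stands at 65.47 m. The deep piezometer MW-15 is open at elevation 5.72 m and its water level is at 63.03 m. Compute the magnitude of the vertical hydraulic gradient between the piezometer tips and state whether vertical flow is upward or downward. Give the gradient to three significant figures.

Total head at MW-9: h = 65.47 m (water level in the standpipe).
Total head at MW-15: h = 63.03 m.
Δh = h(MW-9) − h(MW-15) = 65.47 − 63.03 = 2.44 m.
Vertical separation Δz = 34.31 − 5.72 = 28.59 m.
|i_v| = |Δh| / Δz = 2.44 / 28.59 = 0.0853.
Head is higher in the shallow piezometer, so vertical flow is downward (recharge condition).

|i_v| ≈ 0.0853; vertical flow is downward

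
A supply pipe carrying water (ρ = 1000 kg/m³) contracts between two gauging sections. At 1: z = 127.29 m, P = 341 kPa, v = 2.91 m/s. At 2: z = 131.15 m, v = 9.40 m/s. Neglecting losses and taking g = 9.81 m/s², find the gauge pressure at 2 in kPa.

P₂ ≈ 263 kPa

Pressure head at 1: ψ₁ = P₁/(ρg) = 341×1000 / (1000 × 9.81) = 34.76 m.
Velocity heads: v₁²/2g = 2.91²/19.62 = 0.432 m; v₂²/2g = 9.40²/19.62 = 4.504 m.
Total head H = z₁ + ψ₁ + v₁²/2g = 127.29 + 34.76 + 0.432 = 162.48 m.
ψ₂ = H − z₂ − v₂²/2g = 162.48 − 131.15 − 4.504 = 26.83 m.
P₂ = ρgψ₂ = 1000 × 9.81 × 26.83 ≈ 263 kPa.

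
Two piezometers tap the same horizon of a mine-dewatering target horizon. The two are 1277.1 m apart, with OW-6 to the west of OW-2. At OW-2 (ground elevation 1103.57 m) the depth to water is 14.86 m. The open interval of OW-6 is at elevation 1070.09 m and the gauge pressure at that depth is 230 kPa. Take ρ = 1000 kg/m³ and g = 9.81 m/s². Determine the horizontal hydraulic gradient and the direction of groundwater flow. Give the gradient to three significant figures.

i ≈ 0.00378; groundwater flows toward the east

Total head at OW-2: h = 1103.57 − 14.86 = 1088.71 m.
Pressure head at OW-6: ψ = P/(ρg) = 230×1000 / (1000 × 9.81) = 23.45 m.
Total head at OW-6: h = z + ψ = 1070.09 + 23.45 = 1093.54 m.
Head difference: h(OW-2) − h(OW-6) = 1088.71 − 1093.54 = -4.83 m.
Hydraulic gradient: i = |Δh| / L = 4.83 / 1277.1 = 0.00378.
Flow is from higher to lower head: from OW-6 toward OW-2, i.e. toward the east.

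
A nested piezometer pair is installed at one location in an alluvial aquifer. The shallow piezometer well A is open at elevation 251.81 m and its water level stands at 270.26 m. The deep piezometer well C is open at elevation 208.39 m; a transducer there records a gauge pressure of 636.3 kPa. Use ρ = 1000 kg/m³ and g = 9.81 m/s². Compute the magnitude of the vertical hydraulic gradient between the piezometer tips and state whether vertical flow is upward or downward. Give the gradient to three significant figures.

|i_v| ≈ 0.0689; vertical flow is upward

Total head at well A: h = 270.26 m (water level in the standpipe).
Pressure head at well C: ψ = P/(ρg) = 636.3×1000 / (1000 × 9.81) = 64.86 m.
Total head at well C: h = z + ψ = 208.39 + 64.86 = 273.25 m.
Δh = h(well A) − h(well C) = 270.26 − 273.25 = -2.99 m.
Vertical separation Δz = 251.81 − 208.39 = 43.42 m.
|i_v| = |Δh| / Δz = 2.99 / 43.42 = 0.0689.
Head is higher in the deep piezometer, so vertical flow is upward (discharge condition).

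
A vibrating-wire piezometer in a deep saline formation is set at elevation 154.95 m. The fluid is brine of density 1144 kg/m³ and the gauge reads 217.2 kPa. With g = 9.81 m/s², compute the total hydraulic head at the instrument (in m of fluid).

h ≈ 174.30 m

ψ = P/(ρg) = 217.2×1000 / (1144 × 9.81) = 19.35 m.
h = z + ψ = 154.95 + 19.35 = 174.30 m.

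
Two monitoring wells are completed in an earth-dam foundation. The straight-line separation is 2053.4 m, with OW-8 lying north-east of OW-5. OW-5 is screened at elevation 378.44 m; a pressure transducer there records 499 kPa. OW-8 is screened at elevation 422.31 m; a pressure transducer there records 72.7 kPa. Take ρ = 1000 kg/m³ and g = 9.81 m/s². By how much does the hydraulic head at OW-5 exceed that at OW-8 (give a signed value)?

Pressure head at OW-5: ψ = P/(ρg) = 499×1000 / (1000 × 9.81) = 50.87 m.
Total head at OW-5: h = z + ψ = 378.44 + 50.87 = 429.31 m.
Pressure head at OW-8: ψ = P/(ρg) = 72.7×1000 / (1000 × 9.81) = 7.41 m.
Total head at OW-8: h = z + ψ = 422.31 + 7.41 = 429.72 m.
Head difference: h(OW-5) − h(OW-8) = 429.31 − 429.72 = -0.41 m.

Δh ≈ -0.41 m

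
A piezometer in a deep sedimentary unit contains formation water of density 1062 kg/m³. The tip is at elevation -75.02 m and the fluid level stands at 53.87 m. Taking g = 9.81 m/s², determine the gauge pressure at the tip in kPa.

P ≈ 1340 kPa

Pressure head ψ = h − z = 53.87 − (-75.02) = 128.89 m.
P = ρgψ = 1062 × 9.81 × 128.89 = 1342804 Pa ≈ 1340 kPa.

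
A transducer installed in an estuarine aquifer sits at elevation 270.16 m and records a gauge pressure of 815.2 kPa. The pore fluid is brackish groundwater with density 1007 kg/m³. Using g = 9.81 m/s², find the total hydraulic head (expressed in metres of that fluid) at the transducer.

ψ = P/(ρg) = 815.2×1000 / (1007 × 9.81) = 82.52 m.
h = z + ψ = 270.16 + 82.52 = 352.68 m.

h ≈ 352.68 m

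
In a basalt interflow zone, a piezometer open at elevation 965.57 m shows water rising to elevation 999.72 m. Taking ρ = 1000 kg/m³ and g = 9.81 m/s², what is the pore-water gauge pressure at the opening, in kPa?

P ≈ 335 kPa

Pressure head ψ = h − z = 999.72 − 965.57 = 34.15 m.
P = ρgψ = 1000 × 9.81 × 34.15 = 335012 Pa ≈ 335 kPa.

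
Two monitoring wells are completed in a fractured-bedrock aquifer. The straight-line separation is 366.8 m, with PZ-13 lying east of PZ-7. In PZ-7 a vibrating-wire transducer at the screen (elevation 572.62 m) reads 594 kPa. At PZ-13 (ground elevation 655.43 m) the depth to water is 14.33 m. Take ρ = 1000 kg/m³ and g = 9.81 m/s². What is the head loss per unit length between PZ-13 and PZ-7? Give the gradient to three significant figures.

i ≈ 0.0216 m/m

Pressure head at PZ-7: ψ = P/(ρg) = 594×1000 / (1000 × 9.81) = 60.55 m.
Total head at PZ-7: h = z + ψ = 572.62 + 60.55 = 633.17 m.
Total head at PZ-13: h = 655.43 − 14.33 = 641.10 m.
Head difference: h(PZ-7) − h(PZ-13) = 633.17 − 641.10 = -7.93 m.
Hydraulic gradient: i = |Δh| / L = 7.93 / 366.8 = 0.0216.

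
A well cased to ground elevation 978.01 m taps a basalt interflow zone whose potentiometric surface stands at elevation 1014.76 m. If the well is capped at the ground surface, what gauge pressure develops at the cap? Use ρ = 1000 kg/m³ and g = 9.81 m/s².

P ≈ 361 kPa

Head above the cap: Δh = 1014.76 − 978.01 = 36.75 m.
P = ρgΔh = 1000 × 9.81 × 36.75 = 360518 Pa ≈ 361 kPa.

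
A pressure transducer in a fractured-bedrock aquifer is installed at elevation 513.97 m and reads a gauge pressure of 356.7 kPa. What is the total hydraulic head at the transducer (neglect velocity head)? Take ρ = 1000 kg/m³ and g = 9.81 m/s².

ψ = P/(ρg) = 356.7×1000 / (1000 × 9.81) = 36.36 m.
h = z + ψ = 513.97 + 36.36 = 550.33 m.

h ≈ 550.33 m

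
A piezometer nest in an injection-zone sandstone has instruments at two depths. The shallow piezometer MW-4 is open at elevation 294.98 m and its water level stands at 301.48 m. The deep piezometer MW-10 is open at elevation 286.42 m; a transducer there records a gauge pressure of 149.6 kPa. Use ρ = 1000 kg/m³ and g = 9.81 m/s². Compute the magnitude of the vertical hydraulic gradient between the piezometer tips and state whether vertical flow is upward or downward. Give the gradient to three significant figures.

Total head at MW-4: h = 301.48 m (water level in the standpipe).
Pressure head at MW-10: ψ = P/(ρg) = 149.6×1000 / (1000 × 9.81) = 15.25 m.
Total head at MW-10: h = z + ψ = 286.42 + 15.25 = 301.67 m.
Δh = h(MW-4) − h(MW-10) = 301.48 − 301.67 = -0.19 m.
Vertical separation Δz = 294.98 − 286.42 = 8.56 m.
|i_v| = |Δh| / Δz = 0.19 / 8.56 = 0.0222.
Head is higher in the deep piezometer, so vertical flow is upward (discharge condition).

|i_v| ≈ 0.0222; vertical flow is upward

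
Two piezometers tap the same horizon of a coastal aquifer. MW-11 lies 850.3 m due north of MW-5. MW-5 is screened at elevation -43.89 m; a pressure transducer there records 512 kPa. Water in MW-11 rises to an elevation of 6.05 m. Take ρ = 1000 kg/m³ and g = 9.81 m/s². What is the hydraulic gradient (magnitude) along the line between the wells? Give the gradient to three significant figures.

i ≈ 0.00265

Pressure head at MW-5: ψ = P/(ρg) = 512×1000 / (1000 × 9.81) = 52.19 m.
Total head at MW-5: h = z + ψ = -43.89 + 52.19 = 8.30 m.
Total head at MW-11: h = 6.05 m (water level in the piezometer is the total head).
Head difference: h(MW-5) − h(MW-11) = 8.30 − 6.05 = 2.25 m.
Hydraulic gradient: i = |Δh| / L = 2.25 / 850.3 = 0.00265.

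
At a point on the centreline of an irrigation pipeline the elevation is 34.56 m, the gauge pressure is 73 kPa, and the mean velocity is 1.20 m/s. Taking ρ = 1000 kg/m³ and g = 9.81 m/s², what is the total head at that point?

Pressure head ψ = P/(ρg) = 73×1000 / (1000 × 9.81) = 7.44 m.
Velocity head = v²/(2g) = 1.20² / (2 × 9.81) = 0.073 m.
h = z + ψ + v²/(2g) = 34.56 + 7.44 + 0.073 = 42.07 m.

h ≈ 42.07 m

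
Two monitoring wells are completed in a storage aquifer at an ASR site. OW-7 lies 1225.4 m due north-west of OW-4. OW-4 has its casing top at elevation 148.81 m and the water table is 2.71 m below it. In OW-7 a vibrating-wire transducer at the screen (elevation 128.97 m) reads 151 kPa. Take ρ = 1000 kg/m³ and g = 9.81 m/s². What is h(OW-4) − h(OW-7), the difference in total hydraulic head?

Δh ≈ 1.74 m

Total head at OW-4: h = 148.81 − 2.71 = 146.10 m.
Pressure head at OW-7: ψ = P/(ρg) = 151×1000 / (1000 × 9.81) = 15.39 m.
Total head at OW-7: h = z + ψ = 128.97 + 15.39 = 144.36 m.
Head difference: h(OW-4) − h(OW-7) = 146.10 − 144.36 = 1.74 m.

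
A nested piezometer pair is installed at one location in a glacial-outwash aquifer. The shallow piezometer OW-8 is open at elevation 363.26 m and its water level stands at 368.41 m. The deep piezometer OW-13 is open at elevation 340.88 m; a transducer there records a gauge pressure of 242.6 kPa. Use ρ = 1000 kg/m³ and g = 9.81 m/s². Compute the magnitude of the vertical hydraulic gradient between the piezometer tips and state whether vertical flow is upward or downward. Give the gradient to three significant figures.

Total head at OW-8: h = 368.41 m (water level in the standpipe).
Pressure head at OW-13: ψ = P/(ρg) = 242.6×1000 / (1000 × 9.81) = 24.73 m.
Total head at OW-13: h = z + ψ = 340.88 + 24.73 = 365.61 m.
Δh = h(OW-8) − h(OW-13) = 368.41 − 365.61 = 2.80 m.
Vertical separation Δz = 363.26 − 340.88 = 22.38 m.
|i_v| = |Δh| / Δz = 2.80 / 22.38 = 0.125.
Head is higher in the shallow piezometer, so vertical flow is downward (recharge condition).

|i_v| ≈ 0.125; vertical flow is downward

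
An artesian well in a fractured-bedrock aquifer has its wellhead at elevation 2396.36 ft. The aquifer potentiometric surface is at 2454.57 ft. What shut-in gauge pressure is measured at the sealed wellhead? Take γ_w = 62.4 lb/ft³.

P ≈ 25.2 psi

Head above the cap: Δh = 2454.57 − 2396.36 = 58.21 ft.
P = γΔh/144 = 62.4 × 58.21 / 144 = 25.2 psi.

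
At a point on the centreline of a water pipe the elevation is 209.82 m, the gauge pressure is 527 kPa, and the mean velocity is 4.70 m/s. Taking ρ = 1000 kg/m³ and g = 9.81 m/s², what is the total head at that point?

h ≈ 264.67 m

Pressure head ψ = P/(ρg) = 527×1000 / (1000 × 9.81) = 53.72 m.
Velocity head = v²/(2g) = 4.70² / (2 × 9.81) = 1.126 m.
h = z + ψ + v²/(2g) = 209.82 + 53.72 + 1.126 = 264.67 m.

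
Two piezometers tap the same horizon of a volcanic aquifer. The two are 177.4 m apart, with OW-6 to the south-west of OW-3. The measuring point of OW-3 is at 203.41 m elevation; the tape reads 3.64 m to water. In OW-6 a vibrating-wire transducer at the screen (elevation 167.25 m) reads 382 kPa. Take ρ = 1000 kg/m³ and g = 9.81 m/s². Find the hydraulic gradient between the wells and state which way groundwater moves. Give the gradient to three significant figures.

Total head at OW-3: h = 203.41 − 3.64 = 199.77 m.
Pressure head at OW-6: ψ = P/(ρg) = 382×1000 / (1000 × 9.81) = 38.94 m.
Total head at OW-6: h = z + ψ = 167.25 + 38.94 = 206.19 m.
Head difference: h(OW-3) − h(OW-6) = 199.77 − 206.19 = -6.42 m.
Hydraulic gradient: i = |Δh| / L = 6.42 / 177.4 = 0.0362.
Flow is from higher to lower head: from OW-6 toward OW-3, i.e. toward the north-east.

i ≈ 0.0362; groundwater flows toward the north-east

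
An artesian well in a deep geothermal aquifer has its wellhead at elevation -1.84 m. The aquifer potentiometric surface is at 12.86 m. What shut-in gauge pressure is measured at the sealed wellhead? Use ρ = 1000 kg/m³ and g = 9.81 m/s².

Head above the cap: Δh = 12.86 − (-1.84) = 14.70 m.
P = ρgΔh = 1000 × 9.81 × 14.70 = 144207 Pa ≈ 144 kPa.

P ≈ 144 kPa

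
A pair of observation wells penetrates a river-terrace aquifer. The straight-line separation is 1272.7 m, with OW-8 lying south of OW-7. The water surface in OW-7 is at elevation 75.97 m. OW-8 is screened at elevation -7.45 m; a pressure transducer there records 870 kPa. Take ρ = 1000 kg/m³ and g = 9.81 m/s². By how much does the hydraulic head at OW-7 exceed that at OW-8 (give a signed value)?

Δh ≈ -5.27 m

Total head at OW-7: h = 75.97 m (water level in the piezometer is the total head).
Pressure head at OW-8: ψ = P/(ρg) = 870×1000 / (1000 × 9.81) = 88.69 m.
Total head at OW-8: h = z + ψ = -7.45 + 88.69 = 81.24 m.
Head difference: h(OW-7) − h(OW-8) = 75.97 − 81.24 = -5.27 m.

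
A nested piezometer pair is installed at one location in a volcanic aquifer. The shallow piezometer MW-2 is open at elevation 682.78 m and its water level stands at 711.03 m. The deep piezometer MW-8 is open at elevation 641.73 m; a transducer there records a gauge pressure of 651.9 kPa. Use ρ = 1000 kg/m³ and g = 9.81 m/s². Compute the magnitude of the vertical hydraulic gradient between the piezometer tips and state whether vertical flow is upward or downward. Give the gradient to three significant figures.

Total head at MW-2: h = 711.03 m (water level in the standpipe).
Pressure head at MW-8: ψ = P/(ρg) = 651.9×1000 / (1000 × 9.81) = 66.45 m.
Total head at MW-8: h = z + ψ = 641.73 + 66.45 = 708.18 m.
Δh = h(MW-2) − h(MW-8) = 711.03 − 708.18 = 2.85 m.
Vertical separation Δz = 682.78 − 641.73 = 41.05 m.
|i_v| = |Δh| / Δz = 2.85 / 41.05 = 0.0694.
Head is higher in the shallow piezometer, so vertical flow is downward (recharge condition).

|i_v| ≈ 0.0694; vertical flow is downward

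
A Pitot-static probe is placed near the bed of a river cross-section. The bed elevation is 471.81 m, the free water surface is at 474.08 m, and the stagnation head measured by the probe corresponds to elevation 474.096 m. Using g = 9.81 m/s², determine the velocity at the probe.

v ≈ 0.560 m/s

Near the bed, under hydrostatic conditions, the piezometric head (z + ψ) equals the free-surface elevation, 474.08 m.
Velocity head = total − piezometric = 474.096 − 474.08 = 0.016 m.
v = √(2g·h_v) = √(2 × 9.81 × 0.016) = 0.560 m/s.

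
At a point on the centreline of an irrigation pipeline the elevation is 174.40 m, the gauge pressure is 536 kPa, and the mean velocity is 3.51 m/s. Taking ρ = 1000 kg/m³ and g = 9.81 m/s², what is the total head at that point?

Pressure head ψ = P/(ρg) = 536×1000 / (1000 × 9.81) = 54.64 m.
Velocity head = v²/(2g) = 3.51² / (2 × 9.81) = 0.628 m.
h = z + ψ + v²/(2g) = 174.40 + 54.64 + 0.628 = 229.67 m.

h ≈ 229.67 m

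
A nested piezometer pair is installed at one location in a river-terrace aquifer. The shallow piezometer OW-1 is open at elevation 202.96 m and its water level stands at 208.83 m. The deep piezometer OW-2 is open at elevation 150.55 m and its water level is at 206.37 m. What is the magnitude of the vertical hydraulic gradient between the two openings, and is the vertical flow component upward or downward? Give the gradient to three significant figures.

Total head at OW-1: h = 208.83 m (water level in the standpipe).
Total head at OW-2: h = 206.37 m.
Δh = h(OW-1) − h(OW-2) = 208.83 − 206.37 = 2.46 m.
Vertical separation Δz = 202.96 − 150.55 = 52.41 m.
|i_v| = |Δh| / Δz = 2.46 / 52.41 = 0.0469.
Head is higher in the shallow piezometer, so vertical flow is downward (recharge condition).

|i_v| ≈ 0.0469; vertical flow is downward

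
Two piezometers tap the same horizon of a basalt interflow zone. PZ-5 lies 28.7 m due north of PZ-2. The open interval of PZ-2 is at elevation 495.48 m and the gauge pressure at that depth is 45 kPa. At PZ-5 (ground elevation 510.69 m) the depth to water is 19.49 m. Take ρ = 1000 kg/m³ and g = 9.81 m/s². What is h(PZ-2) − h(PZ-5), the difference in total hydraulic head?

Pressure head at PZ-2: ψ = P/(ρg) = 45×1000 / (1000 × 9.81) = 4.59 m.
Total head at PZ-2: h = z + ψ = 495.48 + 4.59 = 500.07 m.
Total head at PZ-5: h = 510.69 − 19.49 = 491.20 m.
Head difference: h(PZ-2) − h(PZ-5) = 500.07 − 491.20 = 8.87 m.

Δh ≈ 8.87 m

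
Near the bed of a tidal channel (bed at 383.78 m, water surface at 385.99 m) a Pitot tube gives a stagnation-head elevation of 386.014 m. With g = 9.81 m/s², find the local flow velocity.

Near the bed, under hydrostatic conditions, the piezometric head (z + ψ) equals the free-surface elevation, 385.99 m.
Velocity head = total − piezometric = 386.014 − 385.99 = 0.024 m.
v = √(2g·h_v) = √(2 × 9.81 × 0.024) = 0.686 m/s.

v ≈ 0.686 m/s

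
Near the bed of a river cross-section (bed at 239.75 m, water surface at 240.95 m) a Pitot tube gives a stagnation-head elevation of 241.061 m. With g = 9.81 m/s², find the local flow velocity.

Near the bed, under hydrostatic conditions, the piezometric head (z + ψ) equals the free-surface elevation, 240.95 m.
Velocity head = total − piezometric = 241.061 − 240.95 = 0.111 m.
v = √(2g·h_v) = √(2 × 9.81 × 0.111) = 1.48 m/s.

v ≈ 1.48 m/s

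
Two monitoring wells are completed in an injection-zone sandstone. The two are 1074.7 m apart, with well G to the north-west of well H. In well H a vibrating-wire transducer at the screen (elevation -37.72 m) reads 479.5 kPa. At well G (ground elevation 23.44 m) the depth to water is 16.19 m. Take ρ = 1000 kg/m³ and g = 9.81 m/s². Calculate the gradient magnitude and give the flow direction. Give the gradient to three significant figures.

i ≈ 0.00364; groundwater flows toward the north-west

Pressure head at well H: ψ = P/(ρg) = 479.5×1000 / (1000 × 9.81) = 48.88 m.
Total head at well H: h = z + ψ = -37.72 + 48.88 = 11.16 m.
Total head at well G: h = 23.44 − 16.19 = 7.25 m.
Head difference: h(well H) − h(well G) = 11.16 − 7.25 = 3.91 m.
Hydraulic gradient: i = |Δh| / L = 3.91 / 1074.7 = 0.00364.
Flow is from higher to lower head: from well H toward well G, i.e. toward the north-west.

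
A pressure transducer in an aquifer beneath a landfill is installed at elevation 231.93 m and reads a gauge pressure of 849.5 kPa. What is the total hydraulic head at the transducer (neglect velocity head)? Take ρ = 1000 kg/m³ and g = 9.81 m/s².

ψ = P/(ρg) = 849.5×1000 / (1000 × 9.81) = 86.60 m.
h = z + ψ = 231.93 + 86.60 = 318.53 m.

h ≈ 318.53 m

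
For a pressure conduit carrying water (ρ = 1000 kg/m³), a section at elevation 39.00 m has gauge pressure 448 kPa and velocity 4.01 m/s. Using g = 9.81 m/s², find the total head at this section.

Pressure head ψ = P/(ρg) = 448×1000 / (1000 × 9.81) = 45.67 m.
Velocity head = v²/(2g) = 4.01² / (2 × 9.81) = 0.820 m.
h = z + ψ + v²/(2g) = 39.00 + 45.67 + 0.820 = 85.49 m.

h ≈ 85.49 m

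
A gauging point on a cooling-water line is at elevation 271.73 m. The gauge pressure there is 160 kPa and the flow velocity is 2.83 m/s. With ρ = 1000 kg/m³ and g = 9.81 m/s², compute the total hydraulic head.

h ≈ 288.45 m

Pressure head ψ = P/(ρg) = 160×1000 / (1000 × 9.81) = 16.31 m.
Velocity head = v²/(2g) = 2.83² / (2 × 9.81) = 0.408 m.
h = z + ψ + v²/(2g) = 271.73 + 16.31 + 0.408 = 288.45 m.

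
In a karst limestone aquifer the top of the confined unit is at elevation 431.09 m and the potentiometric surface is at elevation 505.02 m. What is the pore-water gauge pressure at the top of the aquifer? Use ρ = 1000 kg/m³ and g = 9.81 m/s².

Pressure head at the aquifer top: ψ = h − z = 505.02 − 431.09 = 73.93 m.
P = ρgψ = 1000 × 9.81 × 73.93 = 725253 Pa ≈ 725 kPa.

P ≈ 725 kPa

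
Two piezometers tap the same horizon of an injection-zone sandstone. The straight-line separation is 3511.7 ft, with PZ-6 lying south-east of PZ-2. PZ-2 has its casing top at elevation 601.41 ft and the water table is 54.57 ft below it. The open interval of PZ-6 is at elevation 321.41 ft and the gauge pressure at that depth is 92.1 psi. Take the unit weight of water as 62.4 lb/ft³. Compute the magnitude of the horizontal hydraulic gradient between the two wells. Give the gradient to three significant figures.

Total head at PZ-2: h = 601.41 − 54.57 = 546.84 ft.
Pressure head at PZ-6: ψ = 144·P/γ = 144 × 92.1 / 62.4 = 212.54 ft.
Total head at PZ-6: h = z + ψ = 321.41 + 212.54 = 533.95 ft.
Head difference: h(PZ-2) − h(PZ-6) = 546.84 − 533.95 = 12.89 ft.
Hydraulic gradient: i = |Δh| / L = 12.89 / 3511.7 = 0.00367.

i ≈ 0.00367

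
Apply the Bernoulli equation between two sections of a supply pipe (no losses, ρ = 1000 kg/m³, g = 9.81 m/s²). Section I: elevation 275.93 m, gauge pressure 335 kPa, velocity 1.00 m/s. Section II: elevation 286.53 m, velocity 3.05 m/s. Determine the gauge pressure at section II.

Pressure head at I: ψ₁ = P₁/(ρg) = 335×1000 / (1000 × 9.81) = 34.15 m.
Velocity heads: v₁²/2g = 1.00²/19.62 = 0.051 m; v₂²/2g = 3.05²/19.62 = 0.474 m.
Total head H = z₁ + ψ₁ + v₁²/2g = 275.93 + 34.15 + 0.051 = 310.13 m.
ψ₂ = H − z₂ − v₂²/2g = 310.13 − 286.53 − 0.474 = 23.13 m.
P₂ = ρgψ₂ = 1000 × 9.81 × 23.13 ≈ 227 kPa.

P₂ ≈ 227 kPa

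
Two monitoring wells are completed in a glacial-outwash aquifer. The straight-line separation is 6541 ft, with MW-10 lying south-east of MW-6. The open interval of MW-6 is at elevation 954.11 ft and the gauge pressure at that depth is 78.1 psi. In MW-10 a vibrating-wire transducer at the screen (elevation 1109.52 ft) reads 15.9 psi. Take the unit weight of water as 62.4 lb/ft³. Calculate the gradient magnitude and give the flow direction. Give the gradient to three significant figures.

i ≈ 0.00181; groundwater flows toward the north-west

Pressure head at MW-6: ψ = 144·P/γ = 144 × 78.1 / 62.4 = 180.23 ft.
Total head at MW-6: h = z + ψ = 954.11 + 180.23 = 1134.34 ft.
Pressure head at MW-10: ψ = 144·P/γ = 144 × 15.9 / 62.4 = 36.69 ft.
Total head at MW-10: h = z + ψ = 1109.52 + 36.69 = 1146.21 ft.
Head difference: h(MW-6) − h(MW-10) = 1134.34 − 1146.21 = -11.87 ft.
Hydraulic gradient: i = |Δh| / L = 11.87 / 6541 = 0.00181.
Flow is from higher to lower head: from MW-10 toward MW-6, i.e. toward the north-west.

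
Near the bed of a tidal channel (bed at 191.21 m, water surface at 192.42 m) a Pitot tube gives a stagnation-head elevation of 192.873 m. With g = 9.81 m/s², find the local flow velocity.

Near the bed, under hydrostatic conditions, the piezometric head (z + ψ) equals the free-surface elevation, 192.42 m.
Velocity head = total − piezometric = 192.873 − 192.42 = 0.453 m.
v = √(2g·h_v) = √(2 × 9.81 × 0.453) = 2.98 m/s.

v ≈ 2.98 m/s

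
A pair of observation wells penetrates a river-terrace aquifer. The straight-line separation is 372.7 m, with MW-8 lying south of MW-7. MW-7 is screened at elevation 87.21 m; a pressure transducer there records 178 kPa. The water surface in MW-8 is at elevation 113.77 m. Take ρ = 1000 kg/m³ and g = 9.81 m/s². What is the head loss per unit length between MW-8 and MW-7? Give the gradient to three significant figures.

Pressure head at MW-7: ψ = P/(ρg) = 178×1000 / (1000 × 9.81) = 18.14 m.
Total head at MW-7: h = z + ψ = 87.21 + 18.14 = 105.35 m.
Total head at MW-8: h = 113.77 m (water level in the piezometer is the total head).
Head difference: h(MW-7) − h(MW-8) = 105.35 − 113.77 = -8.42 m.
Hydraulic gradient: i = |Δh| / L = 8.42 / 372.7 = 0.0226.

i ≈ 0.0226 m/m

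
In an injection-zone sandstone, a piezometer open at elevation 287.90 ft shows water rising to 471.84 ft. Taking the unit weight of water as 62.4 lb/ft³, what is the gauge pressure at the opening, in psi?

P ≈ 79.7 psi

Pressure head ψ = h − z = 471.84 − 287.90 = 183.94 ft.
P = γ·ψ / 144 = 62.4 × 183.94 / 144 = 79.7 psi.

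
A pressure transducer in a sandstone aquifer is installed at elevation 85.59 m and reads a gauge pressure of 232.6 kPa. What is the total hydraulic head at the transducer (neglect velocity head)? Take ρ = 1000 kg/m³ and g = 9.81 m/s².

ψ = P/(ρg) = 232.6×1000 / (1000 × 9.81) = 23.71 m.
h = z + ψ = 85.59 + 23.71 = 109.30 m.

h ≈ 109.30 m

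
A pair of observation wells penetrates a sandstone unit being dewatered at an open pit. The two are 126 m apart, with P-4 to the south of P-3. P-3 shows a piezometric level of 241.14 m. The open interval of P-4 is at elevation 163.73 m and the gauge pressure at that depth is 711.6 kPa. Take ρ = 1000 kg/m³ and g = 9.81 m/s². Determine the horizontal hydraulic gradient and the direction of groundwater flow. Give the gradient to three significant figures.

Total head at P-3: h = 241.14 m (water level in the piezometer is the total head).
Pressure head at P-4: ψ = P/(ρg) = 711.6×1000 / (1000 × 9.81) = 72.54 m.
Total head at P-4: h = z + ψ = 163.73 + 72.54 = 236.27 m.
Head difference: h(P-3) − h(P-4) = 241.14 − 236.27 = 4.87 m.
Hydraulic gradient: i = |Δh| / L = 4.87 / 126 = 0.0387.
Flow is from higher to lower head: from P-3 toward P-4, i.e. toward the south.

i ≈ 0.0387; groundwater flows toward the south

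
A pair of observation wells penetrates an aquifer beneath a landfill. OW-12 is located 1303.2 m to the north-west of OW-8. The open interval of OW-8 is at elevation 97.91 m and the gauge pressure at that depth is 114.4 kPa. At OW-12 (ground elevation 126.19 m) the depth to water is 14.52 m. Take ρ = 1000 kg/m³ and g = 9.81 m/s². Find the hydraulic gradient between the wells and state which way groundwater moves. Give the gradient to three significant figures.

i ≈ 0.00161; groundwater flows toward the south-east

Pressure head at OW-8: ψ = P/(ρg) = 114.4×1000 / (1000 × 9.81) = 11.66 m.
Total head at OW-8: h = z + ψ = 97.91 + 11.66 = 109.57 m.
Total head at OW-12: h = 126.19 − 14.52 = 111.67 m.
Head difference: h(OW-8) − h(OW-12) = 109.57 − 111.67 = -2.10 m.
Hydraulic gradient: i = |Δh| / L = 2.10 / 1303.2 = 0.00161.
Flow is from higher to lower head: from OW-12 toward OW-8, i.e. toward the south-east.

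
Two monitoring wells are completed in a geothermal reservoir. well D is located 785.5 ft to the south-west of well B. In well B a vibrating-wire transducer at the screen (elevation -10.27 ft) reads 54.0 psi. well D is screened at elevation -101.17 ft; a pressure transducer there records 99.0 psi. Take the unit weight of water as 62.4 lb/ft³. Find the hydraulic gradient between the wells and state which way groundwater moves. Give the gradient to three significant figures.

Pressure head at well B: ψ = 144·P/γ = 144 × 54.0 / 62.4 = 124.62 ft.
Total head at well B: h = z + ψ = -10.27 + 124.62 = 114.35 ft.
Pressure head at well D: ψ = 144·P/γ = 144 × 99.0 / 62.4 = 228.46 ft.
Total head at well D: h = z + ψ = -101.17 + 228.46 = 127.29 ft.
Head difference: h(well B) − h(well D) = 114.35 − 127.29 = -12.94 ft.
Hydraulic gradient: i = |Δh| / L = 12.94 / 785.5 = 0.0165.
Flow is from higher to lower head: from well D toward well B, i.e. toward the north-east.

i ≈ 0.0165; groundwater flows toward the north-east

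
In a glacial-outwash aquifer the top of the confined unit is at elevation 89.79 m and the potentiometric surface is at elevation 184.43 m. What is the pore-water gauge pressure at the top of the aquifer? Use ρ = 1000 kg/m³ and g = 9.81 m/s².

Pressure head at the aquifer top: ψ = h − z = 184.43 − 89.79 = 94.64 m.
P = ρgψ = 1000 × 9.81 × 94.64 = 928418 Pa ≈ 928 kPa.

P ≈ 928 kPa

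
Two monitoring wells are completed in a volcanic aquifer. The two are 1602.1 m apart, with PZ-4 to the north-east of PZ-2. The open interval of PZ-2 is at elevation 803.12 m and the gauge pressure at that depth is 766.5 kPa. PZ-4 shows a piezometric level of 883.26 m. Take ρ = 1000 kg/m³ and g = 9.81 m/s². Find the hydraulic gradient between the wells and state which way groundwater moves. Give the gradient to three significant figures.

Pressure head at PZ-2: ψ = P/(ρg) = 766.5×1000 / (1000 × 9.81) = 78.13 m.
Total head at PZ-2: h = z + ψ = 803.12 + 78.13 = 881.25 m.
Total head at PZ-4: h = 883.26 m (water level in the piezometer is the total head).
Head difference: h(PZ-2) − h(PZ-4) = 881.25 − 883.26 = -2.01 m.
Hydraulic gradient: i = |Δh| / L = 2.01 / 1602.1 = 0.00125.
Flow is from higher to lower head: from PZ-4 toward PZ-2, i.e. toward the south-west.

i ≈ 0.00125; groundwater flows toward the south-west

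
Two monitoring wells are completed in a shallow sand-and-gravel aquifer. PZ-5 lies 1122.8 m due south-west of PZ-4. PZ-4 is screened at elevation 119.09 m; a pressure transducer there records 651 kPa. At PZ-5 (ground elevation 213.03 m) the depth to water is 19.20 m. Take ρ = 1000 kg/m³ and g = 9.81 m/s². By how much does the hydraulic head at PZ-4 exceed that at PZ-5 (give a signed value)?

Δh ≈ -8.38 m

Pressure head at PZ-4: ψ = P/(ρg) = 651×1000 / (1000 × 9.81) = 66.36 m.
Total head at PZ-4: h = z + ψ = 119.09 + 66.36 = 185.45 m.
Total head at PZ-5: h = 213.03 − 19.20 = 193.83 m.
Head difference: h(PZ-4) − h(PZ-5) = 185.45 − 193.83 = -8.38 m.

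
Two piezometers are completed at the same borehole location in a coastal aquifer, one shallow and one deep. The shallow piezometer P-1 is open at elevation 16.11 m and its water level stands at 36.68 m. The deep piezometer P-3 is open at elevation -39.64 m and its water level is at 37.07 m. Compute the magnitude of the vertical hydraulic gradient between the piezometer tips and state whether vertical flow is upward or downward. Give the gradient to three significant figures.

Total head at P-1: h = 36.68 m (water level in the standpipe).
Total head at P-3: h = 37.07 m.
Δh = h(P-1) − h(P-3) = 36.68 − 37.07 = -0.39 m.
Vertical separation Δz = 16.11 − (-39.64) = 55.75 m.
|i_v| = |Δh| / Δz = 0.39 / 55.75 = 0.00700.
Head is higher in the deep piezometer, so vertical flow is upward (discharge condition).

|i_v| ≈ 0.00700; vertical flow is upward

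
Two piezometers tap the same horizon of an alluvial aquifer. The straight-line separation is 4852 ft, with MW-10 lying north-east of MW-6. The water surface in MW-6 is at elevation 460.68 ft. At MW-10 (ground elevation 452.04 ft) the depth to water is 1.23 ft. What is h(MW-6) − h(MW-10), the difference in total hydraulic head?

Δh ≈ 9.87 ft

Total head at MW-6: h = 460.68 ft (water level in the piezometer is the total head).
Total head at MW-10: h = 452.04 − 1.23 = 450.81 ft.
Head difference: h(MW-6) − h(MW-10) = 460.68 − 450.81 = 9.87 ft.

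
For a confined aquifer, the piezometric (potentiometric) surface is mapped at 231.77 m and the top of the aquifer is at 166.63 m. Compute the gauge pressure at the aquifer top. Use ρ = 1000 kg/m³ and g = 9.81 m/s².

P ≈ 639 kPa

Pressure head at the aquifer top: ψ = h − z = 231.77 − 166.63 = 65.14 m.
P = ρgψ = 1000 × 9.81 × 65.14 = 639023 Pa ≈ 639 kPa.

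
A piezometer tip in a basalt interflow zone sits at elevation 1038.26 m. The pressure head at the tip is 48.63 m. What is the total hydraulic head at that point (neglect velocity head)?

h = z + ψ = 1038.26 + 48.63 = 1086.89 m.

h ≈ 1086.89 m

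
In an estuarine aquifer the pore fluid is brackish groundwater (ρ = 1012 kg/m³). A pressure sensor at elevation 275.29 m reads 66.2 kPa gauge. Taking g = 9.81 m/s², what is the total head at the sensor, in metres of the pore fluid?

ψ = P/(ρg) = 66.2×1000 / (1012 × 9.81) = 6.67 m.
h = z + ψ = 275.29 + 6.67 = 281.96 m.

h ≈ 281.96 m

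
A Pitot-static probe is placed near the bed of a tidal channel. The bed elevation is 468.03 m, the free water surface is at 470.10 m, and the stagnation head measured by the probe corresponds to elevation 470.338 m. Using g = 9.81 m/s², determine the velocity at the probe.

v ≈ 2.16 m/s

Near the bed, under hydrostatic conditions, the piezometric head (z + ψ) equals the free-surface elevation, 470.10 m.
Velocity head = total − piezometric = 470.338 − 470.10 = 0.238 m.
v = √(2g·h_v) = √(2 × 9.81 × 0.238) = 2.16 m/s.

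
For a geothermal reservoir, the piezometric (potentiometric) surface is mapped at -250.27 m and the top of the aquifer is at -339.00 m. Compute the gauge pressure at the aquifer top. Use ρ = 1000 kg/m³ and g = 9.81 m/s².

Pressure head at the aquifer top: ψ = h − z = -250.27 − (-339.00) = 88.73 m.
P = ρgψ = 1000 × 9.81 × 88.73 = 870441 Pa ≈ 870 kPa.

P ≈ 870 kPa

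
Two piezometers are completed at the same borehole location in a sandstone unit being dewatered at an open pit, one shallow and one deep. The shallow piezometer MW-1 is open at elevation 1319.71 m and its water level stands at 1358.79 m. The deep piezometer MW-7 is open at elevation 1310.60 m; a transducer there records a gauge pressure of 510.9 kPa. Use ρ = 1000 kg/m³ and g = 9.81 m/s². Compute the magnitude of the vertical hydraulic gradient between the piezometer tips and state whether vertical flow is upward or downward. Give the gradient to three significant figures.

Total head at MW-1: h = 1358.79 m (water level in the standpipe).
Pressure head at MW-7: ψ = P/(ρg) = 510.9×1000 / (1000 × 9.81) = 52.08 m.
Total head at MW-7: h = z + ψ = 1310.60 + 52.08 = 1362.68 m.
Δh = h(MW-1) − h(MW-7) = 1358.79 − 1362.68 = -3.89 m.
Vertical separation Δz = 1319.71 − 1310.60 = 9.11 m.
|i_v| = |Δh| / Δz = 3.89 / 9.11 = 0.427.
Head is higher in the deep piezometer, so vertical flow is upward (discharge condition).

|i_v| ≈ 0.427; vertical flow is upward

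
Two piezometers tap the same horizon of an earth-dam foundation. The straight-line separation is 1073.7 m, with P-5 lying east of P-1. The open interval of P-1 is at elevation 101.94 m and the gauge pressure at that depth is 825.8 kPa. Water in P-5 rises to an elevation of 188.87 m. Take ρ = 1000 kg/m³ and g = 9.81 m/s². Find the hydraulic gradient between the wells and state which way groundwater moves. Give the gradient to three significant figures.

Pressure head at P-1: ψ = P/(ρg) = 825.8×1000 / (1000 × 9.81) = 84.18 m.
Total head at P-1: h = z + ψ = 101.94 + 84.18 = 186.12 m.
Total head at P-5: h = 188.87 m (water level in the piezometer is the total head).
Head difference: h(P-1) − h(P-5) = 186.12 − 188.87 = -2.75 m.
Hydraulic gradient: i = |Δh| / L = 2.75 / 1073.7 = 0.00256.
Flow is from higher to lower head: from P-5 toward P-1, i.e. toward the west.

i ≈ 0.00256; groundwater flows toward the west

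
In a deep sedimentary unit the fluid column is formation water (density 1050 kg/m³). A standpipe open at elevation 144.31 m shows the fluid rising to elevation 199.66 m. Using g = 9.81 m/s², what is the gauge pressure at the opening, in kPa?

P ≈ 570 kPa

Pressure head ψ = h − z = 199.66 − 144.31 = 55.35 m.
P = ρgψ = 1050 × 9.81 × 55.35 = 570133 Pa ≈ 570 kPa.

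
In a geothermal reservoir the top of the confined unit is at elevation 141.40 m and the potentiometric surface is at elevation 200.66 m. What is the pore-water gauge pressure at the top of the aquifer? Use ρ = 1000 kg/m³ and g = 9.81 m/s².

Pressure head at the aquifer top: ψ = h − z = 200.66 − 141.40 = 59.26 m.
P = ρgψ = 1000 × 9.81 × 59.26 = 581341 Pa ≈ 581 kPa.

P ≈ 581 kPa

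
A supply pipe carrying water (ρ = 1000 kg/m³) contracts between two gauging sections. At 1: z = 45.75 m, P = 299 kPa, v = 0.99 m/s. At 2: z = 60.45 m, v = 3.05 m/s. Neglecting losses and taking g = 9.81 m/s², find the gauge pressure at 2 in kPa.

Pressure head at 1: ψ₁ = P₁/(ρg) = 299×1000 / (1000 × 9.81) = 30.48 m.
Velocity heads: v₁²/2g = 0.99²/19.62 = 0.050 m; v₂²/2g = 3.05²/19.62 = 0.474 m.
Total head H = z₁ + ψ₁ + v₁²/2g = 45.75 + 30.48 + 0.050 = 76.28 m.
ψ₂ = H − z₂ − v₂²/2g = 76.28 − 60.45 − 0.474 = 15.36 m.
P₂ = ρgψ₂ = 1000 × 9.81 × 15.36 ≈ 151 kPa.

P₂ ≈ 151 kPa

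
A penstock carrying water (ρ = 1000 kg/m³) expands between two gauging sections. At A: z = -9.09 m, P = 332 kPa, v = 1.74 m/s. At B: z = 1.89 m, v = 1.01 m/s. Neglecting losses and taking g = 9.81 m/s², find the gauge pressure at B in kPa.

Pressure head at A: ψ₁ = P₁/(ρg) = 332×1000 / (1000 × 9.81) = 33.84 m.
Velocity heads: v₁²/2g = 1.74²/19.62 = 0.154 m; v₂²/2g = 1.01²/19.62 = 0.052 m.
Total head H = z₁ + ψ₁ + v₁²/2g = -9.09 + 33.84 + 0.154 = 24.90 m.
ψ₂ = H − z₂ − v₂²/2g = 24.90 − 1.89 − 0.052 = 22.96 m.
P₂ = ρgψ₂ = 1000 × 9.81 × 22.96 ≈ 225 kPa.

P₂ ≈ 225 kPa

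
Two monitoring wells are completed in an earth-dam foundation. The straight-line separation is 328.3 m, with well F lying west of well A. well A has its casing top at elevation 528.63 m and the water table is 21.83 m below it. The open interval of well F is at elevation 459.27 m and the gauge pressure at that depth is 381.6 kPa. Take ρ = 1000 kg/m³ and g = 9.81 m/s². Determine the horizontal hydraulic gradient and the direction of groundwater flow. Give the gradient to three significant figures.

Total head at well A: h = 528.63 − 21.83 = 506.80 m.
Pressure head at well F: ψ = P/(ρg) = 381.6×1000 / (1000 × 9.81) = 38.90 m.
Total head at well F: h = z + ψ = 459.27 + 38.90 = 498.17 m.
Head difference: h(well A) − h(well F) = 506.80 − 498.17 = 8.63 m.
Hydraulic gradient: i = |Δh| / L = 8.63 / 328.3 = 0.0263.
Flow is from higher to lower head: from well A toward well F, i.e. toward the west.

i ≈ 0.0263; groundwater flows toward the west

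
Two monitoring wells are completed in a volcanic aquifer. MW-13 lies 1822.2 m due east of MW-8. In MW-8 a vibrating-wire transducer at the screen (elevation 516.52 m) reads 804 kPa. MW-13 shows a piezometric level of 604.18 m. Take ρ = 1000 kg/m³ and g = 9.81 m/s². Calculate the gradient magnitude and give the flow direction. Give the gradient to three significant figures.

Pressure head at MW-8: ψ = P/(ρg) = 804×1000 / (1000 × 9.81) = 81.96 m.
Total head at MW-8: h = z + ψ = 516.52 + 81.96 = 598.48 m.
Total head at MW-13: h = 604.18 m (water level in the piezometer is the total head).
Head difference: h(MW-8) − h(MW-13) = 598.48 − 604.18 = -5.70 m.
Hydraulic gradient: i = |Δh| / L = 5.70 / 1822.2 = 0.00313.
Flow is from higher to lower head: from MW-13 toward MW-8, i.e. toward the west.

i ≈ 0.00313; groundwater flows toward the west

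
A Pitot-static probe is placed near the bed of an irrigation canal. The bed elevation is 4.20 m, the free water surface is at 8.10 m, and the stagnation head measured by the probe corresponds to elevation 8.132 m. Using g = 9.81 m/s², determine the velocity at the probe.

Near the bed, under hydrostatic conditions, the piezometric head (z + ψ) equals the free-surface elevation, 8.10 m.
Velocity head = total − piezometric = 8.132 − 8.10 = 0.032 m.
v = √(2g·h_v) = √(2 × 9.81 × 0.032) = 0.792 m/s.

v ≈ 0.792 m/s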